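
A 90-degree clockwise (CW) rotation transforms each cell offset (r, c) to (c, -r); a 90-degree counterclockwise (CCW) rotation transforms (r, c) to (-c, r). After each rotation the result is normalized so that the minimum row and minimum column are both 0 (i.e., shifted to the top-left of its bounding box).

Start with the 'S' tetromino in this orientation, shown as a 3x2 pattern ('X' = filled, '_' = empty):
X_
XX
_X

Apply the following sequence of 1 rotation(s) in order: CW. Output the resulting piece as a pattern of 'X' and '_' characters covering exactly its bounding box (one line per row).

Start:
X_
XX
_X
After rotation 1 (CW):
_XX
XX_

Answer: _XX
XX_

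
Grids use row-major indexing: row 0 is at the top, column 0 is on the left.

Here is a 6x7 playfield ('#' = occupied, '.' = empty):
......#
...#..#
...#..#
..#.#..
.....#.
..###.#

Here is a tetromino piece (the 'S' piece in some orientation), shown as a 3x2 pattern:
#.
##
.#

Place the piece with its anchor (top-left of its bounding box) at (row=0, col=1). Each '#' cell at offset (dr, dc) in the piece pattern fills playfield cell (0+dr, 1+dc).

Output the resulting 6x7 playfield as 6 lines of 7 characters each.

Answer: .#....#
.###..#
..##..#
..#.#..
.....#.
..###.#

Derivation:
Fill (0+0,1+0) = (0,1)
Fill (0+1,1+0) = (1,1)
Fill (0+1,1+1) = (1,2)
Fill (0+2,1+1) = (2,2)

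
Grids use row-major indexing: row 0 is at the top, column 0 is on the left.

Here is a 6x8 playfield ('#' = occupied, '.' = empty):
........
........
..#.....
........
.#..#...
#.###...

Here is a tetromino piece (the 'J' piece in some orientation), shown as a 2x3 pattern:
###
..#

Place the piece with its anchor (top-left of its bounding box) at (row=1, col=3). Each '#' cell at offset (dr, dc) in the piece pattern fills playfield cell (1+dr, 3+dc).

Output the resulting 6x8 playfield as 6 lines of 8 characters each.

Answer: ........
...###..
..#..#..
........
.#..#...
#.###...

Derivation:
Fill (1+0,3+0) = (1,3)
Fill (1+0,3+1) = (1,4)
Fill (1+0,3+2) = (1,5)
Fill (1+1,3+2) = (2,5)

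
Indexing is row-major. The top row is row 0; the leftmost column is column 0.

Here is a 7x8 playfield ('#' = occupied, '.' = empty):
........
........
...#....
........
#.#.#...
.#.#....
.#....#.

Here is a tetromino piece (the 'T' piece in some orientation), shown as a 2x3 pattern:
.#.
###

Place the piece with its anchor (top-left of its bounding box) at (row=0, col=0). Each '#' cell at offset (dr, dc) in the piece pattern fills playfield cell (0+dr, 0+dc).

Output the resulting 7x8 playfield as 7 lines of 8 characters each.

Fill (0+0,0+1) = (0,1)
Fill (0+1,0+0) = (1,0)
Fill (0+1,0+1) = (1,1)
Fill (0+1,0+2) = (1,2)

Answer: .#......
###.....
...#....
........
#.#.#...
.#.#....
.#....#.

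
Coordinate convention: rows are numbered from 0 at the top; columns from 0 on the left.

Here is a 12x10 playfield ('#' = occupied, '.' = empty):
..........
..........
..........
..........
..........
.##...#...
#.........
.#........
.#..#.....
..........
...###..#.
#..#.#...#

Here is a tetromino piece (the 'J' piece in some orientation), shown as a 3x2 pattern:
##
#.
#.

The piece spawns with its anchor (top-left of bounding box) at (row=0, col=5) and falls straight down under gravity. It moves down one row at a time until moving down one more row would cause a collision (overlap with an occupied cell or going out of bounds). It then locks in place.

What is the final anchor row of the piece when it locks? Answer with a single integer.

Spawn at (row=0, col=5). Try each row:
  row 0: fits
  row 1: fits
  row 2: fits
  row 3: fits
  row 4: fits
  row 5: blocked -> lock at row 4

Answer: 4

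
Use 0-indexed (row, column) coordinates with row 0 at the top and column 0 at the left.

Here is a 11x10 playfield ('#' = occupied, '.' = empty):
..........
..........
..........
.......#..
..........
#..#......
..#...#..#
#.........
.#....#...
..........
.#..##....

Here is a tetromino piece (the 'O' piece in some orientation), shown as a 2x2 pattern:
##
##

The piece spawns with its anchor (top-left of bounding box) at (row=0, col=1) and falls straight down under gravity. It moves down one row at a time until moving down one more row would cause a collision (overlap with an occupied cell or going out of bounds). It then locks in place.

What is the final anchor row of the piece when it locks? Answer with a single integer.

Spawn at (row=0, col=1). Try each row:
  row 0: fits
  row 1: fits
  row 2: fits
  row 3: fits
  row 4: fits
  row 5: blocked -> lock at row 4

Answer: 4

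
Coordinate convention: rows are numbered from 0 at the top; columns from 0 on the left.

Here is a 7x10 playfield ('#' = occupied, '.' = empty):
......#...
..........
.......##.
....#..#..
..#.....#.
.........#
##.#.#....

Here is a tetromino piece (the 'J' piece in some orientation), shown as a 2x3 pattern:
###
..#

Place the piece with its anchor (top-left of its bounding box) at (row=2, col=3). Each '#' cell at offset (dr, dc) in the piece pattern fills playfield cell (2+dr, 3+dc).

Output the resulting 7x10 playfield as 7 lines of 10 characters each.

Fill (2+0,3+0) = (2,3)
Fill (2+0,3+1) = (2,4)
Fill (2+0,3+2) = (2,5)
Fill (2+1,3+2) = (3,5)

Answer: ......#...
..........
...###.##.
....##.#..
..#.....#.
.........#
##.#.#....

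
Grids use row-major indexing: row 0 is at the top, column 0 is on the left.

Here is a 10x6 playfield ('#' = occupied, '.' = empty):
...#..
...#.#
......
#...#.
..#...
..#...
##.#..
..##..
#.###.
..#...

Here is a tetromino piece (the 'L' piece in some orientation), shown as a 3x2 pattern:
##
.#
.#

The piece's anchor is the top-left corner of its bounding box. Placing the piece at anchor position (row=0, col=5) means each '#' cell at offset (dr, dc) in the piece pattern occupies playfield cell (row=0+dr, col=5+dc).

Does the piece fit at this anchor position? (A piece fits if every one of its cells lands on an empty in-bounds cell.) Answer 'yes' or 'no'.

Answer: no

Derivation:
Check each piece cell at anchor (0, 5):
  offset (0,0) -> (0,5): empty -> OK
  offset (0,1) -> (0,6): out of bounds -> FAIL
  offset (1,1) -> (1,6): out of bounds -> FAIL
  offset (2,1) -> (2,6): out of bounds -> FAIL
All cells valid: no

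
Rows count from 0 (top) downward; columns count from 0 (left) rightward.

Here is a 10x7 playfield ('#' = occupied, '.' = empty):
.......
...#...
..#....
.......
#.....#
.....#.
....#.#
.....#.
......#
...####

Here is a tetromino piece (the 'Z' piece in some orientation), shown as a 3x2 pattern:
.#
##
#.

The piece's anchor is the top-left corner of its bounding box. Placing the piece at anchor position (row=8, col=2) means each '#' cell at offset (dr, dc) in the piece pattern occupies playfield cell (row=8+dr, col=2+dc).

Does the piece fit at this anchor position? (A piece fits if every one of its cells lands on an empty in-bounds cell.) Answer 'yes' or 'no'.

Check each piece cell at anchor (8, 2):
  offset (0,1) -> (8,3): empty -> OK
  offset (1,0) -> (9,2): empty -> OK
  offset (1,1) -> (9,3): occupied ('#') -> FAIL
  offset (2,0) -> (10,2): out of bounds -> FAIL
All cells valid: no

Answer: no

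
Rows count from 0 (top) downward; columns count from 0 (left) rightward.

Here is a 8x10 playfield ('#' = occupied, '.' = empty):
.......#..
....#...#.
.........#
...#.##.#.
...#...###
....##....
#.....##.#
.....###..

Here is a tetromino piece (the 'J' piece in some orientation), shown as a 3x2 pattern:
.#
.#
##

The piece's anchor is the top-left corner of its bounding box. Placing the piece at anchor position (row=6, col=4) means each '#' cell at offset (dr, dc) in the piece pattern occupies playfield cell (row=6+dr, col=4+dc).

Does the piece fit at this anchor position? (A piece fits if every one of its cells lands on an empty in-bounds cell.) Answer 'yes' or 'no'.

Check each piece cell at anchor (6, 4):
  offset (0,1) -> (6,5): empty -> OK
  offset (1,1) -> (7,5): occupied ('#') -> FAIL
  offset (2,0) -> (8,4): out of bounds -> FAIL
  offset (2,1) -> (8,5): out of bounds -> FAIL
All cells valid: no

Answer: no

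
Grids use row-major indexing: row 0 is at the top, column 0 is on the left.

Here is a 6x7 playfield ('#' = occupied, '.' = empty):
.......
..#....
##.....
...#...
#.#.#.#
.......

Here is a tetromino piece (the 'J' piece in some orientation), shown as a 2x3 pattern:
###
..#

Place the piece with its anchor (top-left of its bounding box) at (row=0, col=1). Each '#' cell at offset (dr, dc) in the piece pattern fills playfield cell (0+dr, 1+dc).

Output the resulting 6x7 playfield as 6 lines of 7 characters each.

Fill (0+0,1+0) = (0,1)
Fill (0+0,1+1) = (0,2)
Fill (0+0,1+2) = (0,3)
Fill (0+1,1+2) = (1,3)

Answer: .###...
..##...
##.....
...#...
#.#.#.#
.......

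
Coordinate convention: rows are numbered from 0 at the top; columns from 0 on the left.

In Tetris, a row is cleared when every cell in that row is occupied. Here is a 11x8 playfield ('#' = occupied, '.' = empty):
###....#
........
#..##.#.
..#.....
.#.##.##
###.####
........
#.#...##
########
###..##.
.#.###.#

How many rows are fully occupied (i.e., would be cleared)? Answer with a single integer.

Answer: 1

Derivation:
Check each row:
  row 0: 4 empty cells -> not full
  row 1: 8 empty cells -> not full
  row 2: 4 empty cells -> not full
  row 3: 7 empty cells -> not full
  row 4: 3 empty cells -> not full
  row 5: 1 empty cell -> not full
  row 6: 8 empty cells -> not full
  row 7: 4 empty cells -> not full
  row 8: 0 empty cells -> FULL (clear)
  row 9: 3 empty cells -> not full
  row 10: 3 empty cells -> not full
Total rows cleared: 1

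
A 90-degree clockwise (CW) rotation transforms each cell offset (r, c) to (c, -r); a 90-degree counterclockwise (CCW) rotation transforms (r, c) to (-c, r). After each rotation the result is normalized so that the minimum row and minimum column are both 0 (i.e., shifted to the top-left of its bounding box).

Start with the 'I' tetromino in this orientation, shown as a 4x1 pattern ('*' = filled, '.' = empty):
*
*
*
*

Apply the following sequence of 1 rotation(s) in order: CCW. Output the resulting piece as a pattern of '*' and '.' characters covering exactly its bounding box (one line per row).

Answer: ****

Derivation:
Start:
*
*
*
*
After rotation 1 (CCW):
****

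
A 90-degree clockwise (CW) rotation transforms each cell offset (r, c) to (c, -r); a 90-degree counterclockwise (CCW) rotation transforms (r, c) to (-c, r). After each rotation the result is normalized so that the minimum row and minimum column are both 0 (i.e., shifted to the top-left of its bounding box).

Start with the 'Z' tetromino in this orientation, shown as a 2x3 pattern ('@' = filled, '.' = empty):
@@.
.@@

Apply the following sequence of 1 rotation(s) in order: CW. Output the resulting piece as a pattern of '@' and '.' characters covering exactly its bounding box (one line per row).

Start:
@@.
.@@
After rotation 1 (CW):
.@
@@
@.

Answer: .@
@@
@.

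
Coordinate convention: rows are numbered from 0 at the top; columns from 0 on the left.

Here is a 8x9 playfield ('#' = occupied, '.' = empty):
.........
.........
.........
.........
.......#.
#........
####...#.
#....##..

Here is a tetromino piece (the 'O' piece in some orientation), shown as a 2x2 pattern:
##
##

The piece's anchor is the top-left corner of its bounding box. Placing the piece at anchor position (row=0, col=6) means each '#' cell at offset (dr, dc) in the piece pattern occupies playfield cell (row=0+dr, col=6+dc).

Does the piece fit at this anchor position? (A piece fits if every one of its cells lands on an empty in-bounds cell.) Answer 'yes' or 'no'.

Check each piece cell at anchor (0, 6):
  offset (0,0) -> (0,6): empty -> OK
  offset (0,1) -> (0,7): empty -> OK
  offset (1,0) -> (1,6): empty -> OK
  offset (1,1) -> (1,7): empty -> OK
All cells valid: yes

Answer: yes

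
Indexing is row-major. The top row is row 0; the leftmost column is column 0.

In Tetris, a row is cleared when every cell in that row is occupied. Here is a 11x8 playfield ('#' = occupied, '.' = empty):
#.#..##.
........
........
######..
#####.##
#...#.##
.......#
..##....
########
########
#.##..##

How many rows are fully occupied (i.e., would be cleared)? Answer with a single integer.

Check each row:
  row 0: 4 empty cells -> not full
  row 1: 8 empty cells -> not full
  row 2: 8 empty cells -> not full
  row 3: 2 empty cells -> not full
  row 4: 1 empty cell -> not full
  row 5: 4 empty cells -> not full
  row 6: 7 empty cells -> not full
  row 7: 6 empty cells -> not full
  row 8: 0 empty cells -> FULL (clear)
  row 9: 0 empty cells -> FULL (clear)
  row 10: 3 empty cells -> not full
Total rows cleared: 2

Answer: 2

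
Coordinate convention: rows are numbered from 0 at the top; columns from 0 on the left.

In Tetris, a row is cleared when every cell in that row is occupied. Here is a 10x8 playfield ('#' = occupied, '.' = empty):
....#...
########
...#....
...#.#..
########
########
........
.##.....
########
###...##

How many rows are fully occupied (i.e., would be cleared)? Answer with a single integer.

Check each row:
  row 0: 7 empty cells -> not full
  row 1: 0 empty cells -> FULL (clear)
  row 2: 7 empty cells -> not full
  row 3: 6 empty cells -> not full
  row 4: 0 empty cells -> FULL (clear)
  row 5: 0 empty cells -> FULL (clear)
  row 6: 8 empty cells -> not full
  row 7: 6 empty cells -> not full
  row 8: 0 empty cells -> FULL (clear)
  row 9: 3 empty cells -> not full
Total rows cleared: 4

Answer: 4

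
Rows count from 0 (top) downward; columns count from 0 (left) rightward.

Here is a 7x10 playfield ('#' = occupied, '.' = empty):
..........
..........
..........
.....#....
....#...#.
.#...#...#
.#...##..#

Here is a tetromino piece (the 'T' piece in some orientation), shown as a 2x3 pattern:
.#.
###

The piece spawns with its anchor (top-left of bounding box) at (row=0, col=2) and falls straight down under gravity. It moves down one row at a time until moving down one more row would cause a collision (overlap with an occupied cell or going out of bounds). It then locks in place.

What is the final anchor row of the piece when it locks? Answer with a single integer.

Answer: 2

Derivation:
Spawn at (row=0, col=2). Try each row:
  row 0: fits
  row 1: fits
  row 2: fits
  row 3: blocked -> lock at row 2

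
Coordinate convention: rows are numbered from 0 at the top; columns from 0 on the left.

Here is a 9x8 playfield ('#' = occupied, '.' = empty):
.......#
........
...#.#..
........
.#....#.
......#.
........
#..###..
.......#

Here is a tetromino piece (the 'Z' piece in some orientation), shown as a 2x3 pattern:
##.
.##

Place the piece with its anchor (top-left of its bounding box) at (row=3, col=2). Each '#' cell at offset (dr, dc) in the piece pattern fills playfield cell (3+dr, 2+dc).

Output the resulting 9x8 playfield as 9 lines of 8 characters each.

Fill (3+0,2+0) = (3,2)
Fill (3+0,2+1) = (3,3)
Fill (3+1,2+1) = (4,3)
Fill (3+1,2+2) = (4,4)

Answer: .......#
........
...#.#..
..##....
.#.##.#.
......#.
........
#..###..
.......#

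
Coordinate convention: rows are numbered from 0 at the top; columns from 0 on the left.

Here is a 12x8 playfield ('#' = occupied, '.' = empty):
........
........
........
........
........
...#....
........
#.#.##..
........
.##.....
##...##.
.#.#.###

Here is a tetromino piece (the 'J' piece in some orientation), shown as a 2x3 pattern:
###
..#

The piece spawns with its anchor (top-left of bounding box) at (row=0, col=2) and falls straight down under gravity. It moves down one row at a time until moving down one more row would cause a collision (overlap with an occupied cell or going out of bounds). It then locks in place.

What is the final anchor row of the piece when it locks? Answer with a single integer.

Spawn at (row=0, col=2). Try each row:
  row 0: fits
  row 1: fits
  row 2: fits
  row 3: fits
  row 4: fits
  row 5: blocked -> lock at row 4

Answer: 4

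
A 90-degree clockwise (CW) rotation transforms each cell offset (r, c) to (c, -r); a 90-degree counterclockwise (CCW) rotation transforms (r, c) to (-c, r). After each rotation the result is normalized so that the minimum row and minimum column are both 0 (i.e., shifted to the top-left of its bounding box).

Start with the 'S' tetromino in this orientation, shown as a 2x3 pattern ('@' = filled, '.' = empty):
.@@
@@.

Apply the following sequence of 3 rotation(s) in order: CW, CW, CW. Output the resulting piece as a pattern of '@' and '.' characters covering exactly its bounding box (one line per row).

Start:
.@@
@@.
After rotation 1 (CW):
@.
@@
.@
After rotation 2 (CW):
.@@
@@.
After rotation 3 (CW):
@.
@@
.@

Answer: @.
@@
.@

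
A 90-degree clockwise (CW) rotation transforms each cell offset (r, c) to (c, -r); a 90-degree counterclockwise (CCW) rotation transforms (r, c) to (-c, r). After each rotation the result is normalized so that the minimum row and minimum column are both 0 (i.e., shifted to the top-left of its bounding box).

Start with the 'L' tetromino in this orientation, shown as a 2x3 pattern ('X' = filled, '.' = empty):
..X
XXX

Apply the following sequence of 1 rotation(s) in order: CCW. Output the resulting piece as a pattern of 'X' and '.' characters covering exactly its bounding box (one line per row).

Answer: XX
.X
.X

Derivation:
Start:
..X
XXX
After rotation 1 (CCW):
XX
.X
.X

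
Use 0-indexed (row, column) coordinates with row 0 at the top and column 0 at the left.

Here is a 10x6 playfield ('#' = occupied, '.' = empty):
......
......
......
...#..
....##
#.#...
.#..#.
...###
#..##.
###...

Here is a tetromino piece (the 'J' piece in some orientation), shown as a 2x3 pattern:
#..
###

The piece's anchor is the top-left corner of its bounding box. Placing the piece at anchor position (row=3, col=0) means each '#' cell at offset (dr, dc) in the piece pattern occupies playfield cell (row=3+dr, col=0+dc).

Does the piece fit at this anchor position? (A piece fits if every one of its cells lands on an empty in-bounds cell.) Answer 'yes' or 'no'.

Answer: yes

Derivation:
Check each piece cell at anchor (3, 0):
  offset (0,0) -> (3,0): empty -> OK
  offset (1,0) -> (4,0): empty -> OK
  offset (1,1) -> (4,1): empty -> OK
  offset (1,2) -> (4,2): empty -> OK
All cells valid: yes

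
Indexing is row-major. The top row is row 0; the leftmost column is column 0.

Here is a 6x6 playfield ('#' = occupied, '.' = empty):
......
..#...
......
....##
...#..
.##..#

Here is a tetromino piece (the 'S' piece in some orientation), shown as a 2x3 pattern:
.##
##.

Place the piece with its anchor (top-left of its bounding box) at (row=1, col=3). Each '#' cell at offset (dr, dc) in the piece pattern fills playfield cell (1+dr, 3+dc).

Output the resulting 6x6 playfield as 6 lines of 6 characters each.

Fill (1+0,3+1) = (1,4)
Fill (1+0,3+2) = (1,5)
Fill (1+1,3+0) = (2,3)
Fill (1+1,3+1) = (2,4)

Answer: ......
..#.##
...##.
....##
...#..
.##..#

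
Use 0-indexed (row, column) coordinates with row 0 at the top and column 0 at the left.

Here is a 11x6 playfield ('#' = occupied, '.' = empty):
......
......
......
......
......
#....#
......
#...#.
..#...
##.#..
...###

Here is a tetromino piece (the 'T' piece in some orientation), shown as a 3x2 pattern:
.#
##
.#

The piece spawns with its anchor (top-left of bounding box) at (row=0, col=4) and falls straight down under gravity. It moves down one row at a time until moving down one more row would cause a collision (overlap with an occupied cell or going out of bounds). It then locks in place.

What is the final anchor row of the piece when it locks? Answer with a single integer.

Answer: 2

Derivation:
Spawn at (row=0, col=4). Try each row:
  row 0: fits
  row 1: fits
  row 2: fits
  row 3: blocked -> lock at row 2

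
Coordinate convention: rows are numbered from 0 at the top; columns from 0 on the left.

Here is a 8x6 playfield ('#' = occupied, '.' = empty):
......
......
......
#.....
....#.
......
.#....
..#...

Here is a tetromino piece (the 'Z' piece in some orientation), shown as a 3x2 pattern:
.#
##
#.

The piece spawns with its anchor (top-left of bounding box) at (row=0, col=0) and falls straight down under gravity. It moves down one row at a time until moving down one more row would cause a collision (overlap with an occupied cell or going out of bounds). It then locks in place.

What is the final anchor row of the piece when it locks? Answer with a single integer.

Spawn at (row=0, col=0). Try each row:
  row 0: fits
  row 1: blocked -> lock at row 0

Answer: 0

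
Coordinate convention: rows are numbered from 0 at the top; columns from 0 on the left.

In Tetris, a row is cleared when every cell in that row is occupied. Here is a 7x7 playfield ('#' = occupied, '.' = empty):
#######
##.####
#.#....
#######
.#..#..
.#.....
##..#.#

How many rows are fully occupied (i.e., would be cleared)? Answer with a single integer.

Check each row:
  row 0: 0 empty cells -> FULL (clear)
  row 1: 1 empty cell -> not full
  row 2: 5 empty cells -> not full
  row 3: 0 empty cells -> FULL (clear)
  row 4: 5 empty cells -> not full
  row 5: 6 empty cells -> not full
  row 6: 3 empty cells -> not full
Total rows cleared: 2

Answer: 2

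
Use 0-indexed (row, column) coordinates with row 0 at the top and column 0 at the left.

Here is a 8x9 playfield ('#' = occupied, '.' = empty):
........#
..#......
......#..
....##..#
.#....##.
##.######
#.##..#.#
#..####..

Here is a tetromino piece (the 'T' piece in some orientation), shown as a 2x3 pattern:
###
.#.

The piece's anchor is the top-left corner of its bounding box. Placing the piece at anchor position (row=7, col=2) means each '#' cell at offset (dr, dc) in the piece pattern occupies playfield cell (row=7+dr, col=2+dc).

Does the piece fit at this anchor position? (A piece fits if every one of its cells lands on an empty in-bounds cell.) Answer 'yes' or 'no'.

Answer: no

Derivation:
Check each piece cell at anchor (7, 2):
  offset (0,0) -> (7,2): empty -> OK
  offset (0,1) -> (7,3): occupied ('#') -> FAIL
  offset (0,2) -> (7,4): occupied ('#') -> FAIL
  offset (1,1) -> (8,3): out of bounds -> FAIL
All cells valid: no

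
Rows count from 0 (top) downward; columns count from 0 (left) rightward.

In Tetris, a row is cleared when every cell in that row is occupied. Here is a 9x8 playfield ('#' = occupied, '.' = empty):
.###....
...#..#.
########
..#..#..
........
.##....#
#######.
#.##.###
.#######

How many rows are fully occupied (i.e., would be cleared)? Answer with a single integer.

Check each row:
  row 0: 5 empty cells -> not full
  row 1: 6 empty cells -> not full
  row 2: 0 empty cells -> FULL (clear)
  row 3: 6 empty cells -> not full
  row 4: 8 empty cells -> not full
  row 5: 5 empty cells -> not full
  row 6: 1 empty cell -> not full
  row 7: 2 empty cells -> not full
  row 8: 1 empty cell -> not full
Total rows cleared: 1

Answer: 1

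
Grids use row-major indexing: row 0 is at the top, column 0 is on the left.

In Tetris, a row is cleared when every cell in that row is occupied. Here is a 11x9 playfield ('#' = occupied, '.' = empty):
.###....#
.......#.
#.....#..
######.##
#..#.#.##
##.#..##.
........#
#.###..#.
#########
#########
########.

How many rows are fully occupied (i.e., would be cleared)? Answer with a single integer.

Check each row:
  row 0: 5 empty cells -> not full
  row 1: 8 empty cells -> not full
  row 2: 7 empty cells -> not full
  row 3: 1 empty cell -> not full
  row 4: 4 empty cells -> not full
  row 5: 4 empty cells -> not full
  row 6: 8 empty cells -> not full
  row 7: 4 empty cells -> not full
  row 8: 0 empty cells -> FULL (clear)
  row 9: 0 empty cells -> FULL (clear)
  row 10: 1 empty cell -> not full
Total rows cleared: 2

Answer: 2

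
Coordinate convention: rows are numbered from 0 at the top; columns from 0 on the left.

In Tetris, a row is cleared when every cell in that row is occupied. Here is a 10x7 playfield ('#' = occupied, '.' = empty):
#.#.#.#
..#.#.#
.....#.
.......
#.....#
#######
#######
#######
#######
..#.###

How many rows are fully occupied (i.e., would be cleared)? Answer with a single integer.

Check each row:
  row 0: 3 empty cells -> not full
  row 1: 4 empty cells -> not full
  row 2: 6 empty cells -> not full
  row 3: 7 empty cells -> not full
  row 4: 5 empty cells -> not full
  row 5: 0 empty cells -> FULL (clear)
  row 6: 0 empty cells -> FULL (clear)
  row 7: 0 empty cells -> FULL (clear)
  row 8: 0 empty cells -> FULL (clear)
  row 9: 3 empty cells -> not full
Total rows cleared: 4

Answer: 4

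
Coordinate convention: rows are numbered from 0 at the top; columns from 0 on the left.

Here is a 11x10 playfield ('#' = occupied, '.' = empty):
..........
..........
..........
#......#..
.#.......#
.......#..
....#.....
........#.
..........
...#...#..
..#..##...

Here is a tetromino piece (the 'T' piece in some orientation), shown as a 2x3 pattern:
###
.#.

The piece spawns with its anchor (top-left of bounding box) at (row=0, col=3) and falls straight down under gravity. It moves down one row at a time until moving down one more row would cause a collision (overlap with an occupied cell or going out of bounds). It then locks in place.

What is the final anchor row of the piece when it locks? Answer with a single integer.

Spawn at (row=0, col=3). Try each row:
  row 0: fits
  row 1: fits
  row 2: fits
  row 3: fits
  row 4: fits
  row 5: blocked -> lock at row 4

Answer: 4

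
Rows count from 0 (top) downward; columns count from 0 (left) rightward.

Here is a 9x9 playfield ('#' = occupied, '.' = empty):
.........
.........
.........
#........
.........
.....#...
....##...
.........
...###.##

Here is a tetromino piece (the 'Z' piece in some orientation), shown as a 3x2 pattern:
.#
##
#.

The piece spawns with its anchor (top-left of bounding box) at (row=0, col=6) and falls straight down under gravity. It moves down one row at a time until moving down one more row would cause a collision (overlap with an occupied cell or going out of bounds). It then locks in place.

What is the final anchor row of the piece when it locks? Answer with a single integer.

Answer: 6

Derivation:
Spawn at (row=0, col=6). Try each row:
  row 0: fits
  row 1: fits
  row 2: fits
  row 3: fits
  row 4: fits
  row 5: fits
  row 6: fits
  row 7: blocked -> lock at row 6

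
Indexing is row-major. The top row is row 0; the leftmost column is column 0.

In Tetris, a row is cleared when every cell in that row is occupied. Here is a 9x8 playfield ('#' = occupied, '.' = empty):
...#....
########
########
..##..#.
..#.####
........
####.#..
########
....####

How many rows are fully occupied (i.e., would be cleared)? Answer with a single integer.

Answer: 3

Derivation:
Check each row:
  row 0: 7 empty cells -> not full
  row 1: 0 empty cells -> FULL (clear)
  row 2: 0 empty cells -> FULL (clear)
  row 3: 5 empty cells -> not full
  row 4: 3 empty cells -> not full
  row 5: 8 empty cells -> not full
  row 6: 3 empty cells -> not full
  row 7: 0 empty cells -> FULL (clear)
  row 8: 4 empty cells -> not full
Total rows cleared: 3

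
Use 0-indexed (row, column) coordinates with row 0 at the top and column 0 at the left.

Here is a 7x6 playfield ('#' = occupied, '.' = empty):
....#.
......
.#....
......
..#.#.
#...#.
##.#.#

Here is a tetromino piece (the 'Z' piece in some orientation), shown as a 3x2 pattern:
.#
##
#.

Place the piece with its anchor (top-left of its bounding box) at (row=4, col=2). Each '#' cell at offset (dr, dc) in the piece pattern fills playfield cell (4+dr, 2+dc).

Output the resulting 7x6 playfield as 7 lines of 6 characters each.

Fill (4+0,2+1) = (4,3)
Fill (4+1,2+0) = (5,2)
Fill (4+1,2+1) = (5,3)
Fill (4+2,2+0) = (6,2)

Answer: ....#.
......
.#....
......
..###.
#.###.
####.#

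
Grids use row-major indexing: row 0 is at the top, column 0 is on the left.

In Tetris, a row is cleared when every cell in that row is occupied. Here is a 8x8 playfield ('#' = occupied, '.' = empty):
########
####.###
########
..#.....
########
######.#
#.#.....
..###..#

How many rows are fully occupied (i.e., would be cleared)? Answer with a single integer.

Answer: 3

Derivation:
Check each row:
  row 0: 0 empty cells -> FULL (clear)
  row 1: 1 empty cell -> not full
  row 2: 0 empty cells -> FULL (clear)
  row 3: 7 empty cells -> not full
  row 4: 0 empty cells -> FULL (clear)
  row 5: 1 empty cell -> not full
  row 6: 6 empty cells -> not full
  row 7: 4 empty cells -> not full
Total rows cleared: 3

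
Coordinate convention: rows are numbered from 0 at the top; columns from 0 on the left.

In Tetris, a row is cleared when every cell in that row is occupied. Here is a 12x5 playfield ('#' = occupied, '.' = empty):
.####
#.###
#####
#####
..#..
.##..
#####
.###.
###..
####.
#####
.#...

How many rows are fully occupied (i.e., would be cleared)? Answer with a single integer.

Check each row:
  row 0: 1 empty cell -> not full
  row 1: 1 empty cell -> not full
  row 2: 0 empty cells -> FULL (clear)
  row 3: 0 empty cells -> FULL (clear)
  row 4: 4 empty cells -> not full
  row 5: 3 empty cells -> not full
  row 6: 0 empty cells -> FULL (clear)
  row 7: 2 empty cells -> not full
  row 8: 2 empty cells -> not full
  row 9: 1 empty cell -> not full
  row 10: 0 empty cells -> FULL (clear)
  row 11: 4 empty cells -> not full
Total rows cleared: 4

Answer: 4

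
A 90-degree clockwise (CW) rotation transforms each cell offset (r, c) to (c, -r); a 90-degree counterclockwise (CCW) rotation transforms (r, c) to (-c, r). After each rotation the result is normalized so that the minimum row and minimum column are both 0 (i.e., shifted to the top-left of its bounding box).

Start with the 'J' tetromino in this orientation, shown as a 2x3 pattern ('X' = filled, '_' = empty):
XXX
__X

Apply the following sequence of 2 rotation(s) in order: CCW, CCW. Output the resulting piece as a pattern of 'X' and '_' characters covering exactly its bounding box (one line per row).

Answer: X__
XXX

Derivation:
Start:
XXX
__X
After rotation 1 (CCW):
XX
X_
X_
After rotation 2 (CCW):
X__
XXX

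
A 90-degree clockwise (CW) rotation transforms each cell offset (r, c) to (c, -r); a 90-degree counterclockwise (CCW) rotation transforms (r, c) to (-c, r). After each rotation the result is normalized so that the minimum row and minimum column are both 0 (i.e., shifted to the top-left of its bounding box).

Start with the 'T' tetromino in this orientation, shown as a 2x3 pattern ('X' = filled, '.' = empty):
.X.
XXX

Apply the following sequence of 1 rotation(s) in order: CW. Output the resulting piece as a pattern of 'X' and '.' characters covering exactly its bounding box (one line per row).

Start:
.X.
XXX
After rotation 1 (CW):
X.
XX
X.

Answer: X.
XX
X.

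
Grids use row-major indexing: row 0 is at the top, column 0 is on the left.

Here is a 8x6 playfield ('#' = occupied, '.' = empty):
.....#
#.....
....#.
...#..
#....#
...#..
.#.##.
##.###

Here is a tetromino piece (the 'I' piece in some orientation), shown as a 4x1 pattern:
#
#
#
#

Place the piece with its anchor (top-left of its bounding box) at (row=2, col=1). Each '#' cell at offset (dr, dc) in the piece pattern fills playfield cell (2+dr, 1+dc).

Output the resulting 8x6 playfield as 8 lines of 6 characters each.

Answer: .....#
#.....
.#..#.
.#.#..
##...#
.#.#..
.#.##.
##.###

Derivation:
Fill (2+0,1+0) = (2,1)
Fill (2+1,1+0) = (3,1)
Fill (2+2,1+0) = (4,1)
Fill (2+3,1+0) = (5,1)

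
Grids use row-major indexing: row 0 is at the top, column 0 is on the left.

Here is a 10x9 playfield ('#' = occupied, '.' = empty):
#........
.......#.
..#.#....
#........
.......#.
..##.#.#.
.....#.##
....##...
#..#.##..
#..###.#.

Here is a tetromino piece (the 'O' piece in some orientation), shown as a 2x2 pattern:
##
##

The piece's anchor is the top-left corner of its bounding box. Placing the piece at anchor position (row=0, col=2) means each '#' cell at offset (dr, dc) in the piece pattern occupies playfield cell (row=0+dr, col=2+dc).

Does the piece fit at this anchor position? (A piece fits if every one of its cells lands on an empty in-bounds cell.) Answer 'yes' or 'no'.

Check each piece cell at anchor (0, 2):
  offset (0,0) -> (0,2): empty -> OK
  offset (0,1) -> (0,3): empty -> OK
  offset (1,0) -> (1,2): empty -> OK
  offset (1,1) -> (1,3): empty -> OK
All cells valid: yes

Answer: yes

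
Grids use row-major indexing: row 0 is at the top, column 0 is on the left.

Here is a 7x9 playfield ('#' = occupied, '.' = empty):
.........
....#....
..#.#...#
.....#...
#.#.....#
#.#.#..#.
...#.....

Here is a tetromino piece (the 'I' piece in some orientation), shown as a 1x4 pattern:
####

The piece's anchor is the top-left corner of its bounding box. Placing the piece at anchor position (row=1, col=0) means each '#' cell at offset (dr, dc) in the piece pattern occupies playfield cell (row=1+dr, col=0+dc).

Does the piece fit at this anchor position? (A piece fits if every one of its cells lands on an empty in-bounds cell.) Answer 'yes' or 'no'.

Check each piece cell at anchor (1, 0):
  offset (0,0) -> (1,0): empty -> OK
  offset (0,1) -> (1,1): empty -> OK
  offset (0,2) -> (1,2): empty -> OK
  offset (0,3) -> (1,3): empty -> OK
All cells valid: yes

Answer: yes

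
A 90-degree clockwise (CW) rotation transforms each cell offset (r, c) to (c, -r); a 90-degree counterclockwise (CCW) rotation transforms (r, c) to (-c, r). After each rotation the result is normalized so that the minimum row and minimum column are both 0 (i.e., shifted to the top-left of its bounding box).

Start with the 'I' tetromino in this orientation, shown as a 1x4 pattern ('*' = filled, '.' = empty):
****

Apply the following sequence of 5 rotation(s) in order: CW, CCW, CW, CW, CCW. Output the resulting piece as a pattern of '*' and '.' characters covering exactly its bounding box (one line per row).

Answer: *
*
*
*

Derivation:
Start:
****
After rotation 1 (CW):
*
*
*
*
After rotation 2 (CCW):
****
After rotation 3 (CW):
*
*
*
*
After rotation 4 (CW):
****
After rotation 5 (CCW):
*
*
*
*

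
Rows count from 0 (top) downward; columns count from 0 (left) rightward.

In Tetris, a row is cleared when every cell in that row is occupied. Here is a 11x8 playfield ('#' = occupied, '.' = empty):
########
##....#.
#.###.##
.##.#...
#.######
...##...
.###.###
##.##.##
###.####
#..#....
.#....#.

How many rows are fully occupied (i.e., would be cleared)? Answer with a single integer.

Answer: 1

Derivation:
Check each row:
  row 0: 0 empty cells -> FULL (clear)
  row 1: 5 empty cells -> not full
  row 2: 2 empty cells -> not full
  row 3: 5 empty cells -> not full
  row 4: 1 empty cell -> not full
  row 5: 6 empty cells -> not full
  row 6: 2 empty cells -> not full
  row 7: 2 empty cells -> not full
  row 8: 1 empty cell -> not full
  row 9: 6 empty cells -> not full
  row 10: 6 empty cells -> not full
Total rows cleared: 1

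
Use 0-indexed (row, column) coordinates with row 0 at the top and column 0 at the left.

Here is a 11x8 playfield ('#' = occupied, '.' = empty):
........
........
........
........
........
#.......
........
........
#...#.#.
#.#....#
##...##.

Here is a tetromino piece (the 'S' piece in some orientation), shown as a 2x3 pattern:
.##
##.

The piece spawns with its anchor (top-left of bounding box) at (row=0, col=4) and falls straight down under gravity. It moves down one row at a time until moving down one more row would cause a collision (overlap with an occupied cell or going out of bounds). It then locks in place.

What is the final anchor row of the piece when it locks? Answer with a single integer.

Answer: 6

Derivation:
Spawn at (row=0, col=4). Try each row:
  row 0: fits
  row 1: fits
  row 2: fits
  row 3: fits
  row 4: fits
  row 5: fits
  row 6: fits
  row 7: blocked -> lock at row 6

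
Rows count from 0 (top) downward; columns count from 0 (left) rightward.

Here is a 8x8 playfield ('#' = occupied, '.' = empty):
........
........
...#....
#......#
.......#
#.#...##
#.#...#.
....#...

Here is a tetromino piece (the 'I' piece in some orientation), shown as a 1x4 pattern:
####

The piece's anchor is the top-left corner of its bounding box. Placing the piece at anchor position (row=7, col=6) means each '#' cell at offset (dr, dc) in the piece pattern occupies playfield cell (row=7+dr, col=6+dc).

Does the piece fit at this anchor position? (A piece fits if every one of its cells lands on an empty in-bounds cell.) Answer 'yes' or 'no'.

Answer: no

Derivation:
Check each piece cell at anchor (7, 6):
  offset (0,0) -> (7,6): empty -> OK
  offset (0,1) -> (7,7): empty -> OK
  offset (0,2) -> (7,8): out of bounds -> FAIL
  offset (0,3) -> (7,9): out of bounds -> FAIL
All cells valid: no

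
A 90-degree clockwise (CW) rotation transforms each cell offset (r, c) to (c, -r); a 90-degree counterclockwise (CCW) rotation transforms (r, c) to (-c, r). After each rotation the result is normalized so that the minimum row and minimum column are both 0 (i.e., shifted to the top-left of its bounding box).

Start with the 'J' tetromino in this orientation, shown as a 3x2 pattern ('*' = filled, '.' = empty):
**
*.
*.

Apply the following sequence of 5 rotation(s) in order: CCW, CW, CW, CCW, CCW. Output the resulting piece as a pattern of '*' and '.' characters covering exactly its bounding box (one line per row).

Answer: *..
***

Derivation:
Start:
**
*.
*.
After rotation 1 (CCW):
*..
***
After rotation 2 (CW):
**
*.
*.
After rotation 3 (CW):
***
..*
After rotation 4 (CCW):
**
*.
*.
After rotation 5 (CCW):
*..
***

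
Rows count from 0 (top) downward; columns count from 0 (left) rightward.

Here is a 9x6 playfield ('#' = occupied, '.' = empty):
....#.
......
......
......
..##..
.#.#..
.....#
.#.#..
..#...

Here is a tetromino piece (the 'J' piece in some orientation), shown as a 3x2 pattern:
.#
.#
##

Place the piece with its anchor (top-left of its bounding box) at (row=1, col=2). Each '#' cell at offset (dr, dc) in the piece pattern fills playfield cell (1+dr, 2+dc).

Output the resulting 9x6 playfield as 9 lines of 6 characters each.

Answer: ....#.
...#..
...#..
..##..
..##..
.#.#..
.....#
.#.#..
..#...

Derivation:
Fill (1+0,2+1) = (1,3)
Fill (1+1,2+1) = (2,3)
Fill (1+2,2+0) = (3,2)
Fill (1+2,2+1) = (3,3)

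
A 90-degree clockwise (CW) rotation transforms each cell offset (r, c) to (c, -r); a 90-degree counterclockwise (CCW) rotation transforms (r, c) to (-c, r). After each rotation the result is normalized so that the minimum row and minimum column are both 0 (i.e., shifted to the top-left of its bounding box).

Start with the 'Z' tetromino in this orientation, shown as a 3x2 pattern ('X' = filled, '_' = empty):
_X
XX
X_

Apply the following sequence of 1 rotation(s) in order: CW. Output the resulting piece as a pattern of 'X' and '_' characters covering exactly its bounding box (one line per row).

Start:
_X
XX
X_
After rotation 1 (CW):
XX_
_XX

Answer: XX_
_XX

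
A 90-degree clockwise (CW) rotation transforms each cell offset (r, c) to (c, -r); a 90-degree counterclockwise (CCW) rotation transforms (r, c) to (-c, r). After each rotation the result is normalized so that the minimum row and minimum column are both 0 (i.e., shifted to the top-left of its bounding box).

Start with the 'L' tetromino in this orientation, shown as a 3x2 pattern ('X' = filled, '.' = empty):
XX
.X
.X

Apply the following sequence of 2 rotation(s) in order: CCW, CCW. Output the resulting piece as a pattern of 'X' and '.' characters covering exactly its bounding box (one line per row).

Answer: X.
X.
XX

Derivation:
Start:
XX
.X
.X
After rotation 1 (CCW):
XXX
X..
After rotation 2 (CCW):
X.
X.
XX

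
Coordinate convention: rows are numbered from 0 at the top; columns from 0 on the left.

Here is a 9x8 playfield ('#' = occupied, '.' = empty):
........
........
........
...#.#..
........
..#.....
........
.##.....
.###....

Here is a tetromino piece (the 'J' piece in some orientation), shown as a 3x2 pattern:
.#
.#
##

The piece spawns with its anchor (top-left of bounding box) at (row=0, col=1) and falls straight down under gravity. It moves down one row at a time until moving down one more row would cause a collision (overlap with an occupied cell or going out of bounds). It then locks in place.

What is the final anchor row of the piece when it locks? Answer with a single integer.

Answer: 2

Derivation:
Spawn at (row=0, col=1). Try each row:
  row 0: fits
  row 1: fits
  row 2: fits
  row 3: blocked -> lock at row 2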